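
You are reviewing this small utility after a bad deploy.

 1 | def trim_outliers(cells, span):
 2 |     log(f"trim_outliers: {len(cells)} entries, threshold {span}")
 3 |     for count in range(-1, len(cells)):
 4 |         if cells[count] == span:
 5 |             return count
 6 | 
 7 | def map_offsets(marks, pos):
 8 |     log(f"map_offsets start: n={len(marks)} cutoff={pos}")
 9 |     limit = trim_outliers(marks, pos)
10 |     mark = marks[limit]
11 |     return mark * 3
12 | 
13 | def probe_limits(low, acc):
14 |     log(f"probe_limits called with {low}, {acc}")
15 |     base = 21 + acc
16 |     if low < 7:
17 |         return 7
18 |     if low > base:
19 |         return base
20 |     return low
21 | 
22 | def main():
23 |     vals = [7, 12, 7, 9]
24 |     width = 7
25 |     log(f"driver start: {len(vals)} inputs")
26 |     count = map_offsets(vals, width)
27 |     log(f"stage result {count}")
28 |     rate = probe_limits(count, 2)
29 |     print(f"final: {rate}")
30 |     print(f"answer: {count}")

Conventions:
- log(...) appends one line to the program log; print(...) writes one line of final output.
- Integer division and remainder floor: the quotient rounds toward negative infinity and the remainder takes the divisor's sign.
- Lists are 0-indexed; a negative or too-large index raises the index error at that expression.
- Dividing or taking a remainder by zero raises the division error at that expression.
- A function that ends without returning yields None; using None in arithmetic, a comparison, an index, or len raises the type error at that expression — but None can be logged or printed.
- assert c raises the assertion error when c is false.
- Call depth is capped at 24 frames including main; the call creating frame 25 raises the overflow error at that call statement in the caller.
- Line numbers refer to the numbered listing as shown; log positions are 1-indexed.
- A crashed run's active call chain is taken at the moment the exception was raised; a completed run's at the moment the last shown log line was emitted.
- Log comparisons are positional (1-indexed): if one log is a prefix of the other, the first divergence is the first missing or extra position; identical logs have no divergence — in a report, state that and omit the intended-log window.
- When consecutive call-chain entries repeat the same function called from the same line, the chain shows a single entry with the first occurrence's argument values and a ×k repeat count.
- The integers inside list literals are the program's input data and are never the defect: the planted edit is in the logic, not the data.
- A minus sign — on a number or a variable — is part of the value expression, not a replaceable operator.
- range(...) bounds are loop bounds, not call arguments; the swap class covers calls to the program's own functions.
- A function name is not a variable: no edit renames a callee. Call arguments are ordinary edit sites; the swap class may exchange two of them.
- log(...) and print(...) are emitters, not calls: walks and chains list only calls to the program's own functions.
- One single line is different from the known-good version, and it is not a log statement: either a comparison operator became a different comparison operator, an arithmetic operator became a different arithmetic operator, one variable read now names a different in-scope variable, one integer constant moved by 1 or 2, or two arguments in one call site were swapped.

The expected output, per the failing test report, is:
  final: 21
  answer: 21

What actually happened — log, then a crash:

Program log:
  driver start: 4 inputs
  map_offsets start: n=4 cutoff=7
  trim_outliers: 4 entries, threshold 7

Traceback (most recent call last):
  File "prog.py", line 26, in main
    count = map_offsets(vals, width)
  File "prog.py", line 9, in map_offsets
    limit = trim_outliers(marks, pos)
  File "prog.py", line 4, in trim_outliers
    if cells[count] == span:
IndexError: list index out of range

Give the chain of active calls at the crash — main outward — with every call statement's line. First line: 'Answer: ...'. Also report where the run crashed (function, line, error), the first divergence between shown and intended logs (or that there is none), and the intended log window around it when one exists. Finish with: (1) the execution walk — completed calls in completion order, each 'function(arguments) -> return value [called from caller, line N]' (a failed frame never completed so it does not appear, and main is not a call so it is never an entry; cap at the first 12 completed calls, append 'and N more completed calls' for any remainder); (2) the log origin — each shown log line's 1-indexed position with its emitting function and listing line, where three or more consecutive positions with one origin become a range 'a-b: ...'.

Answer: main -> map_offsets (called at line 26) -> trim_outliers (called at line 9).
Core observation: The log ends early — 3 lines, where the working version next logs 'stage result 21'.
Crash: trim_outliers, line 4, IndexError.
First divergence: position 4 — after 3 matching lines the faulty run goes silent; intended next line 'stage result 21'.
Intended log window:
  2: map_offsets start: n=4 cutoff=7
  3: trim_outliers: 4 entries, threshold 7
  4: stage result 21
  5: probe_limits called with 21, 2
Execution walk:
  (no call completed)
Origin of each log line:
  1: logged in main at line 25
  2: logged in map_offsets at line 8
  3: logged in trim_outliers at line 2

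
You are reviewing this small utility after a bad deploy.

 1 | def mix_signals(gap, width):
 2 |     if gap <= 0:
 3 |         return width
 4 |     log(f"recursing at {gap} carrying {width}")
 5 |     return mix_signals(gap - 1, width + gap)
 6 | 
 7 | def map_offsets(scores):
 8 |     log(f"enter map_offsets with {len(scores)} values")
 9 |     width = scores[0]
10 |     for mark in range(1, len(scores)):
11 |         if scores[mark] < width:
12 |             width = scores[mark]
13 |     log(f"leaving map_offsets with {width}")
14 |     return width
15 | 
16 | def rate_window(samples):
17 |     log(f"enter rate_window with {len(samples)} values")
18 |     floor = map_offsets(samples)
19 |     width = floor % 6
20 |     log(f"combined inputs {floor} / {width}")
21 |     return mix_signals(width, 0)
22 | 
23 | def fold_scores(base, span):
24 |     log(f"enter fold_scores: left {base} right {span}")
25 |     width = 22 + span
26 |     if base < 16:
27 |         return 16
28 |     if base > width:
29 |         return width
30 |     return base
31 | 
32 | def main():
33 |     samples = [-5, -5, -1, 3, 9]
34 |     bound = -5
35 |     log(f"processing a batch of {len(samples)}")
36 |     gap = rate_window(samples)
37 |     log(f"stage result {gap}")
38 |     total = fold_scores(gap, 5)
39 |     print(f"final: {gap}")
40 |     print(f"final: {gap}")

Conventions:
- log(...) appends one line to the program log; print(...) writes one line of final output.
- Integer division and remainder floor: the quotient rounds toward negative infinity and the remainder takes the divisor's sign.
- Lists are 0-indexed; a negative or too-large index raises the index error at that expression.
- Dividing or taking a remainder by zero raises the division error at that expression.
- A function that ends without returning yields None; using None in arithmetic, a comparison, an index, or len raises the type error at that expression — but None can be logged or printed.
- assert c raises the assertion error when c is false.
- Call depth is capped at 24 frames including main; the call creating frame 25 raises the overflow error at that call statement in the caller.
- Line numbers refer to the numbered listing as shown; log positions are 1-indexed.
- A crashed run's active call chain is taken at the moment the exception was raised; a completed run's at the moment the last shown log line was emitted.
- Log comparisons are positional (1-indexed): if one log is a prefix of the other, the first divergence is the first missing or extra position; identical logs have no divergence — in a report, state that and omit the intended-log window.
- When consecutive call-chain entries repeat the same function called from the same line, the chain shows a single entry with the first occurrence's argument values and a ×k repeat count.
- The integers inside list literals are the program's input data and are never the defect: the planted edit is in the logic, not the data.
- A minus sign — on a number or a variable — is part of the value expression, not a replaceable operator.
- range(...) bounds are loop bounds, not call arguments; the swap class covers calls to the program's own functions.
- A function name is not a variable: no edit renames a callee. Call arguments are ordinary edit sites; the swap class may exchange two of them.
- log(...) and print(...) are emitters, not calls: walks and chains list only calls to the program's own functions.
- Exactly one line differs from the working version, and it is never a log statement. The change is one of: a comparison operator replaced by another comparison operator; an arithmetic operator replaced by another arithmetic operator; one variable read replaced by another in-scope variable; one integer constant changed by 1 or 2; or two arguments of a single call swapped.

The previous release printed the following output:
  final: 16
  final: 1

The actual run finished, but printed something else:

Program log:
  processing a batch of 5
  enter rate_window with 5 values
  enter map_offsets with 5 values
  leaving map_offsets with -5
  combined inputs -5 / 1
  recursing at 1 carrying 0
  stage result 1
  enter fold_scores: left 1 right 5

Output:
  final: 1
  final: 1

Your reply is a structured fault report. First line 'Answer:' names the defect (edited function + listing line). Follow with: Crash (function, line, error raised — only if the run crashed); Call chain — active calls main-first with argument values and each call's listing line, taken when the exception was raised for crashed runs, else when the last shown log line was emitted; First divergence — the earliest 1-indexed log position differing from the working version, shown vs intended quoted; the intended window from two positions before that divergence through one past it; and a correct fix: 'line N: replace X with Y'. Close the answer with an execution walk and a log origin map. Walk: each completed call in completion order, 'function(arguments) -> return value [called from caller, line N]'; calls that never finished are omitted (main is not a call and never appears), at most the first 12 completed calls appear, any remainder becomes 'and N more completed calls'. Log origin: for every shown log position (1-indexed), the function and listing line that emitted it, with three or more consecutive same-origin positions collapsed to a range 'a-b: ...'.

Answer: the defect is in main at line 39.
Key fact: Nothing in the log betrays the bug — only the output does.
Call chain: main -> fold_scores(1, 5) (called at line 38).
First divergence: none (the log streams are identical).
Execution walk:
  map_offsets([-5, -5, -1, 3, 9]) -> -5  [called from rate_window, line 18]
  mix_signals(0, 1) -> 1  [called from mix_signals, line 5]
  mix_signals(1, 0) -> 1  [called from rate_window, line 21]
  rate_window([-5, -5, -1, 3, 9]) -> 1  [called from main, line 36]
  fold_scores(1, 5) -> 16  [called from main, line 38]
Log origin:
  1: emitted by main (line 35)
  2: emitted by rate_window (line 17)
  3: emitted by map_offsets (line 8)
  4: emitted by map_offsets (line 13)
  5: emitted by rate_window (line 20)
  6: emitted by mix_signals (line 4)
  7: emitted by main (line 37)
  8: emitted by fold_scores (line 24)
A correct fix: line 39: replace `gap` with `total`.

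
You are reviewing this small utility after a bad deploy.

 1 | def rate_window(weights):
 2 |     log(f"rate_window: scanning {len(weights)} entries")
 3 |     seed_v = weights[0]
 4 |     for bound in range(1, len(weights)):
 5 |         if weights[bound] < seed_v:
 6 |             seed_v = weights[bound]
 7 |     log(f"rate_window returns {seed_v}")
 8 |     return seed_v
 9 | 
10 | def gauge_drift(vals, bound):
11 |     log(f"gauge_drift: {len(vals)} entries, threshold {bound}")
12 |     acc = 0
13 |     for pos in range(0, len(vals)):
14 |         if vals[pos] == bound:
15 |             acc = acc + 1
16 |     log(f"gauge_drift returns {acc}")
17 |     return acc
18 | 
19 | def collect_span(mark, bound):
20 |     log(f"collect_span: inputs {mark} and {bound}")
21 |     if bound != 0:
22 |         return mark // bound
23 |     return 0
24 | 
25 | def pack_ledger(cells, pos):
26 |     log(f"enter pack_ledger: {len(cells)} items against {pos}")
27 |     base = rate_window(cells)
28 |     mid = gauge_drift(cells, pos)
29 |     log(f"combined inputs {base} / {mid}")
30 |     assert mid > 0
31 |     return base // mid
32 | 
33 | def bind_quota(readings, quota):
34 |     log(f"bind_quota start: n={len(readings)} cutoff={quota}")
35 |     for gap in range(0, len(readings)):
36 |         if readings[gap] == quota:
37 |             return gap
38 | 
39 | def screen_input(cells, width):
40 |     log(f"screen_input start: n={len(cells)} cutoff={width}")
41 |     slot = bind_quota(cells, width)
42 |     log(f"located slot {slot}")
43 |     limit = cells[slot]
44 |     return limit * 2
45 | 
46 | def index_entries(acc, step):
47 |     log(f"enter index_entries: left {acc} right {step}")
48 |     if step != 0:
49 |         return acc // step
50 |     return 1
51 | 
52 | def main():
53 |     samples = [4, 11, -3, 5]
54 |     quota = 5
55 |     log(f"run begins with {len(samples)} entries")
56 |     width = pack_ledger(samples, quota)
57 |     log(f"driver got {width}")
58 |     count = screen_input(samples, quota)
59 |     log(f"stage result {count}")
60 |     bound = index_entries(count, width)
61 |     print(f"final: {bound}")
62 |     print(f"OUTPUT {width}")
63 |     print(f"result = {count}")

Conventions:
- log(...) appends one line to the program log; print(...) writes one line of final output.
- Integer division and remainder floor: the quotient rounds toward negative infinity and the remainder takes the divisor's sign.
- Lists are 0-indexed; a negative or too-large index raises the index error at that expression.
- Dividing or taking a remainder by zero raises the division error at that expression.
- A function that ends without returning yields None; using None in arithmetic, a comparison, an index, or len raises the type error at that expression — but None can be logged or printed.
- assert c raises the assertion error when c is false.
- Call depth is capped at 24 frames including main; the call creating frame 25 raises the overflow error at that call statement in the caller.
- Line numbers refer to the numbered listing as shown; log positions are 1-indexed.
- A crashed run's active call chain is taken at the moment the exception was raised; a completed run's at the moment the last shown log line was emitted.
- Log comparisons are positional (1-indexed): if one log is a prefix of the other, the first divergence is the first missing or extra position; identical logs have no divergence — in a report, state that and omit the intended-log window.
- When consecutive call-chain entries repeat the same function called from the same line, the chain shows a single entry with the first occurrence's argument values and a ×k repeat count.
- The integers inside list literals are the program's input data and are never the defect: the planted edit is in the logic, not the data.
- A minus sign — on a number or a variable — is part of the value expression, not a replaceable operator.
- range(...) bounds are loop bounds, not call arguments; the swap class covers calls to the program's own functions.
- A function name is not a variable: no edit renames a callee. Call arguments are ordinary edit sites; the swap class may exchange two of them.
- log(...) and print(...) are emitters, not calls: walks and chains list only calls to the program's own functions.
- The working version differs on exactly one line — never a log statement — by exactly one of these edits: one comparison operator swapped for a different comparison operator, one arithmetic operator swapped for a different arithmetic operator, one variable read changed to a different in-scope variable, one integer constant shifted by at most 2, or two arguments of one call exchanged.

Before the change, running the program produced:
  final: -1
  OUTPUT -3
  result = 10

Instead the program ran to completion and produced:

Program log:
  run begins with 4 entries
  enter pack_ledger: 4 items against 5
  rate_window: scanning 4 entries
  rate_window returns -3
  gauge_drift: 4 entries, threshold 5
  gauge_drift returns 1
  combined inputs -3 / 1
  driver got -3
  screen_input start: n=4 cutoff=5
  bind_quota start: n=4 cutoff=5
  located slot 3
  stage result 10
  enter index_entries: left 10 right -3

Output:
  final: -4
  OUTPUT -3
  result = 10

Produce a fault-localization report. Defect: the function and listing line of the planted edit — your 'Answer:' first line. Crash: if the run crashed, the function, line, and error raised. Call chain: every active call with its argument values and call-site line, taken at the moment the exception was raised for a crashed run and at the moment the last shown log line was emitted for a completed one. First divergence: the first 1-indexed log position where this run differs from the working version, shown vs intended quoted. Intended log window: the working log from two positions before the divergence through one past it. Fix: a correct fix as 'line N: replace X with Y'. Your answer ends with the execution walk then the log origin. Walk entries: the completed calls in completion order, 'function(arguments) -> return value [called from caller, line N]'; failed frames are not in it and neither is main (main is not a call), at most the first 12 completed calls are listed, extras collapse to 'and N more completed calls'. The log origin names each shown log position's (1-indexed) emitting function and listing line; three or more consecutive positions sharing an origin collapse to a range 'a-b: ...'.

Answer: the defect is in main at line 60.
Key fact: Everything matches until log position 13, which reads 'enter index_entries: left 10 right -3' in place of 'enter index_entries: left -3 right 10'.
Call chain: main -> index_entries(10, -3) (called at line 60).
First divergence: position 13 — the shown line 'enter index_entries: left 10 right -3' should read 'enter index_entries: left -3 right 10'.
Intended log window:
  11: located slot 3
  12: stage result 10
  13: enter index_entries: left -3 right 10
Execution walk:
  rate_window([4, 11, -3, 5]) -> -3  [called from pack_ledger, line 27]
  gauge_drift([4, 11, -3, 5], 5) -> 1  [called from pack_ledger, line 28]
  pack_ledger([4, 11, -3, 5], 5) -> -3  [called from main, line 56]
  bind_quota([4, 11, -3, 5], 5) -> 3  [called from screen_input, line 41]
  screen_input([4, 11, -3, 5], 5) -> 10  [called from main, line 58]
  index_entries(10, -3) -> -4  [called from main, line 60]
Origin of each log line:
  1: emitted by main (line 55)
  2: emitted by pack_ledger (line 26)
  3: emitted by rate_window (line 2)
  4: emitted by rate_window (line 7)
  5: emitted by gauge_drift (line 11)
  6: emitted by gauge_drift (line 16)
  7: emitted by pack_ledger (line 29)
  8: emitted by main (line 57)
  9: emitted by screen_input (line 40)
  10: emitted by bind_quota (line 34)
  11: emitted by screen_input (line 42)
  12: emitted by main (line 59)
  13: emitted by index_entries (line 47)
A correct fix: line 60: replace `index_entries(count, width)` with `index_entries(width, count)`.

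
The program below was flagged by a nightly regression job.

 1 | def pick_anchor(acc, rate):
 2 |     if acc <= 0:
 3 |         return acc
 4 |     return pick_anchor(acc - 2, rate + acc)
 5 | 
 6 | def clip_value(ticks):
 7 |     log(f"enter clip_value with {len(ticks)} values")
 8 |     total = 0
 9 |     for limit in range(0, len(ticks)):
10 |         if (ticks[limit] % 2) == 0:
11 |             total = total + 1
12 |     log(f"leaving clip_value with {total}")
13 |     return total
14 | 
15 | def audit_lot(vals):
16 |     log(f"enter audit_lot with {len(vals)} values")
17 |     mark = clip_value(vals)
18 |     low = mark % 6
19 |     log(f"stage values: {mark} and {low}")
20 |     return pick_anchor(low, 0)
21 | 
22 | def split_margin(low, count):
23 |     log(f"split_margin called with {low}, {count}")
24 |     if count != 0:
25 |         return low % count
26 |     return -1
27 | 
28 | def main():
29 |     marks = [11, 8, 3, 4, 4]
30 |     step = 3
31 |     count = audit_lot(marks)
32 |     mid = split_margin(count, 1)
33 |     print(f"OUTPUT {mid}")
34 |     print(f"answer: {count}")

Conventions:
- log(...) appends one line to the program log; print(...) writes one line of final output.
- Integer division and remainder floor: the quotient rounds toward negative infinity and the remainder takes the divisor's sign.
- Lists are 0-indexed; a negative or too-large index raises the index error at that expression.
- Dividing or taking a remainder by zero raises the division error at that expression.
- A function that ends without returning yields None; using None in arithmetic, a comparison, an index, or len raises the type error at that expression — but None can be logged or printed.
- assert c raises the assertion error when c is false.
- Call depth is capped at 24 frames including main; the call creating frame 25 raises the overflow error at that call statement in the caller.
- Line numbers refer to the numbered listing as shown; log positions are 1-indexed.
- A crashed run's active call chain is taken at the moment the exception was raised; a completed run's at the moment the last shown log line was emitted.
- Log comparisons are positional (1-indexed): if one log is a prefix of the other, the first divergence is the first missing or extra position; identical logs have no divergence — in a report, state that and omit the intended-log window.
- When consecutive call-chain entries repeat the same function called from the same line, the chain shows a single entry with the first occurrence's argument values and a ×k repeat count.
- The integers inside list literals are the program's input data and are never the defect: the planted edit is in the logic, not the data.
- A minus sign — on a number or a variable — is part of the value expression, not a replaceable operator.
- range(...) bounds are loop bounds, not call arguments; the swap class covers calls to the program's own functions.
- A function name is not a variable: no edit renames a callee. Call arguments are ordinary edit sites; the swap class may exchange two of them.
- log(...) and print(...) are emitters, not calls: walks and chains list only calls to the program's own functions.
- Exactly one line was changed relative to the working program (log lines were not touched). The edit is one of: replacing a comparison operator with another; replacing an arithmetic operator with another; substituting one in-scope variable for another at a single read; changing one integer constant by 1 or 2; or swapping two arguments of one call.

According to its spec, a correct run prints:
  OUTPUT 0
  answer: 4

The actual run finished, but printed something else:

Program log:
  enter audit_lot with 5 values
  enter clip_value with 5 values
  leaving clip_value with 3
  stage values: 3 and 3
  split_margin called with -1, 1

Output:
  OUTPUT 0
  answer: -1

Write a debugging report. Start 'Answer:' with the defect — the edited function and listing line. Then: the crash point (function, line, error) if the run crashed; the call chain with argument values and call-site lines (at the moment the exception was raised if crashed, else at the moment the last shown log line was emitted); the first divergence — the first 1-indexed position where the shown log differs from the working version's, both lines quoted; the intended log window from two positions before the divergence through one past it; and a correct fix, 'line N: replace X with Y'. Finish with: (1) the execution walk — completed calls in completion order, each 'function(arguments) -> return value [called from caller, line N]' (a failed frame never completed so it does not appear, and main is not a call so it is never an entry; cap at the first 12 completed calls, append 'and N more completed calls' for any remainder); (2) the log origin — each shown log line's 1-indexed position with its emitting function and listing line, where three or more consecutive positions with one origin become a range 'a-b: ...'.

Answer: the defect is in pick_anchor at line 3.
The tell: Log line 5 is where behavior first shows: 'split_margin called with -1, 1' appears instead of 'split_margin called with 4, 1'.
Call chain: main -> split_margin(-1, 1) (called at line 32).
First divergence: at position 5 the run shows 'split_margin called with -1, 1' where the working version logs 'split_margin called with 4, 1'.
Intended log window:
  3: leaving clip_value with 3
  4: stage values: 3 and 3
  5: split_margin called with 4, 1
Execution walk:
  clip_value([11, 8, 3, 4, 4]) -> 3  [called from audit_lot, line 17]
  pick_anchor(-1, 4) -> -1  [called from pick_anchor, line 4]
  pick_anchor(1, 3) -> -1  [called from pick_anchor, line 4]
  pick_anchor(3, 0) -> -1  [called from audit_lot, line 20]
  audit_lot([11, 8, 3, 4, 4]) -> -1  [called from main, line 31]
  split_margin(-1, 1) -> 0  [called from main, line 32]
Origin of each log line:
  1: emitted by audit_lot (line 16)
  2: emitted by clip_value (line 7)
  3: emitted by clip_value (line 12)
  4: emitted by audit_lot (line 19)
  5: emitted by split_margin (line 23)
A correct fix: line 3: replace `acc` with `rate`.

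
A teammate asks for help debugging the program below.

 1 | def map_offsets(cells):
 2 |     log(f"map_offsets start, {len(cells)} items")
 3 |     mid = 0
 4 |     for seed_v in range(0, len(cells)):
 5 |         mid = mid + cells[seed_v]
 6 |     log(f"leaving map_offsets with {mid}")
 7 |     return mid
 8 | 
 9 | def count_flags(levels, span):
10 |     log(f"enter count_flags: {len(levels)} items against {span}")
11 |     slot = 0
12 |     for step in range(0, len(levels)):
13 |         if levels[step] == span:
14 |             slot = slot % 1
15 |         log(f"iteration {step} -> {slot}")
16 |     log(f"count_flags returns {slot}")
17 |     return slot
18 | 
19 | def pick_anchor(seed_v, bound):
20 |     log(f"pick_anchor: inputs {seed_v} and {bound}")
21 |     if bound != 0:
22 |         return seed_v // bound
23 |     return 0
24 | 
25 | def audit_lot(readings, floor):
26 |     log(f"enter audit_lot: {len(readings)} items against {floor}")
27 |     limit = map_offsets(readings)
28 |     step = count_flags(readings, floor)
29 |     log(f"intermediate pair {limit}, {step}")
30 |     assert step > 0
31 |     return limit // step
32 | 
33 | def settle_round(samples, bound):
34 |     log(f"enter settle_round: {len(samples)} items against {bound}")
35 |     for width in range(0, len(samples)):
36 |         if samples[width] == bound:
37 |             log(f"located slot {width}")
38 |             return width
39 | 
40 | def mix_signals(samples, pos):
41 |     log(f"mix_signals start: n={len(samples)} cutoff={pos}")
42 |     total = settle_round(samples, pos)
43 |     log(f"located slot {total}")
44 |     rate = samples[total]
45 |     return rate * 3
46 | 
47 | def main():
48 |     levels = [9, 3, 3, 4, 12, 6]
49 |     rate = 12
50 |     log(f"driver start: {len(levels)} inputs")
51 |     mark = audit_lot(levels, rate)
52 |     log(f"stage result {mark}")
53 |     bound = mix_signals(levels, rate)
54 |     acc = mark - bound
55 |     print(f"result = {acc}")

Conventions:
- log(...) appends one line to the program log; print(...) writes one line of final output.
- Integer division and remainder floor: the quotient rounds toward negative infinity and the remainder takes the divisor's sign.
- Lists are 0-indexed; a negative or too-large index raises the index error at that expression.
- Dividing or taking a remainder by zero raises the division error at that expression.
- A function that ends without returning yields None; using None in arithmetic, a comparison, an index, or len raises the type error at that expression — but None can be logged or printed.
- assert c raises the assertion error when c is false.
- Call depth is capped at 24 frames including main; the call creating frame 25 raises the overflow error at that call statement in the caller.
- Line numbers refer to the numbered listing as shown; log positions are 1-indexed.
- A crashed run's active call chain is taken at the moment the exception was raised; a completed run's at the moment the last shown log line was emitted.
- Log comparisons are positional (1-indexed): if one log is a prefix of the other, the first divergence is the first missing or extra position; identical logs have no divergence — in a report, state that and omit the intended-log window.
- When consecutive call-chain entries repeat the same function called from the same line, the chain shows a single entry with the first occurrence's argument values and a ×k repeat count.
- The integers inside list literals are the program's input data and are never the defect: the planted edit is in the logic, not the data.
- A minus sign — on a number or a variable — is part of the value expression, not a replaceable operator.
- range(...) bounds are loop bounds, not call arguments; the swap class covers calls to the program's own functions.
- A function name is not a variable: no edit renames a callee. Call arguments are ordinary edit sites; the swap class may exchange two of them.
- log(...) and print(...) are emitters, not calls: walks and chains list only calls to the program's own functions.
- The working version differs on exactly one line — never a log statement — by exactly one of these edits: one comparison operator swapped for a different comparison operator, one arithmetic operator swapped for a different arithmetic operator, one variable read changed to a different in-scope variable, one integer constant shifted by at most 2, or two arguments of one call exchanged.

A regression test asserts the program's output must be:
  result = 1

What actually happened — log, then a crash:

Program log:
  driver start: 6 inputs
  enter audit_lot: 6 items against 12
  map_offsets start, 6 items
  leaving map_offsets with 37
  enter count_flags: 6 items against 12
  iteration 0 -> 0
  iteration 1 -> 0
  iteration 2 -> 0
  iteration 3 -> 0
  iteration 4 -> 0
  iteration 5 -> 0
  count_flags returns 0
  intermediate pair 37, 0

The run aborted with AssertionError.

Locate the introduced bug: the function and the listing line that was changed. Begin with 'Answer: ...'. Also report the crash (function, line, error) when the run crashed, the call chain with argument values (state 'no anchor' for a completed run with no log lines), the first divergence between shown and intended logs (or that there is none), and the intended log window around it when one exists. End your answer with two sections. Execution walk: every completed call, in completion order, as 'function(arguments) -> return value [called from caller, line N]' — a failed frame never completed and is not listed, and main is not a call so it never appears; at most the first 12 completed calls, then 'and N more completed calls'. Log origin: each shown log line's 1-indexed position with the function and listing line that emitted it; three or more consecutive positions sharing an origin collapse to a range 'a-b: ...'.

Answer: the defect is in count_flags at line 14.
Key fact: Position 10 is the first bad log line: 'iteration 4 -> 0' should read 'iteration 4 -> 1'.
Crash: audit_lot, line 30, AssertionError.
Call chain: main -> audit_lot([9, 3, 3, 4, 12, 6], 12) (called at line 51).
First divergence: position 10 — the shown line 'iteration 4 -> 0' should read 'iteration 4 -> 1'.
Intended log window:
  8: iteration 2 -> 0
  9: iteration 3 -> 0
  10: iteration 4 -> 1
  11: iteration 5 -> 1
Execution walk:
  map_offsets([9, 3, 3, 4, 12, 6]) -> 37  [called from audit_lot, line 27]
  count_flags([9, 3, 3, 4, 12, 6], 12) -> 0  [called from audit_lot, line 28]
Log origin:
  1: logged in main at line 50
  2: logged in audit_lot at line 26
  3: logged in map_offsets at line 2
  4: logged in map_offsets at line 6
  5: logged in count_flags at line 10
  6-11: logged in count_flags at line 15
  12: logged in count_flags at line 16
  13: logged in audit_lot at line 29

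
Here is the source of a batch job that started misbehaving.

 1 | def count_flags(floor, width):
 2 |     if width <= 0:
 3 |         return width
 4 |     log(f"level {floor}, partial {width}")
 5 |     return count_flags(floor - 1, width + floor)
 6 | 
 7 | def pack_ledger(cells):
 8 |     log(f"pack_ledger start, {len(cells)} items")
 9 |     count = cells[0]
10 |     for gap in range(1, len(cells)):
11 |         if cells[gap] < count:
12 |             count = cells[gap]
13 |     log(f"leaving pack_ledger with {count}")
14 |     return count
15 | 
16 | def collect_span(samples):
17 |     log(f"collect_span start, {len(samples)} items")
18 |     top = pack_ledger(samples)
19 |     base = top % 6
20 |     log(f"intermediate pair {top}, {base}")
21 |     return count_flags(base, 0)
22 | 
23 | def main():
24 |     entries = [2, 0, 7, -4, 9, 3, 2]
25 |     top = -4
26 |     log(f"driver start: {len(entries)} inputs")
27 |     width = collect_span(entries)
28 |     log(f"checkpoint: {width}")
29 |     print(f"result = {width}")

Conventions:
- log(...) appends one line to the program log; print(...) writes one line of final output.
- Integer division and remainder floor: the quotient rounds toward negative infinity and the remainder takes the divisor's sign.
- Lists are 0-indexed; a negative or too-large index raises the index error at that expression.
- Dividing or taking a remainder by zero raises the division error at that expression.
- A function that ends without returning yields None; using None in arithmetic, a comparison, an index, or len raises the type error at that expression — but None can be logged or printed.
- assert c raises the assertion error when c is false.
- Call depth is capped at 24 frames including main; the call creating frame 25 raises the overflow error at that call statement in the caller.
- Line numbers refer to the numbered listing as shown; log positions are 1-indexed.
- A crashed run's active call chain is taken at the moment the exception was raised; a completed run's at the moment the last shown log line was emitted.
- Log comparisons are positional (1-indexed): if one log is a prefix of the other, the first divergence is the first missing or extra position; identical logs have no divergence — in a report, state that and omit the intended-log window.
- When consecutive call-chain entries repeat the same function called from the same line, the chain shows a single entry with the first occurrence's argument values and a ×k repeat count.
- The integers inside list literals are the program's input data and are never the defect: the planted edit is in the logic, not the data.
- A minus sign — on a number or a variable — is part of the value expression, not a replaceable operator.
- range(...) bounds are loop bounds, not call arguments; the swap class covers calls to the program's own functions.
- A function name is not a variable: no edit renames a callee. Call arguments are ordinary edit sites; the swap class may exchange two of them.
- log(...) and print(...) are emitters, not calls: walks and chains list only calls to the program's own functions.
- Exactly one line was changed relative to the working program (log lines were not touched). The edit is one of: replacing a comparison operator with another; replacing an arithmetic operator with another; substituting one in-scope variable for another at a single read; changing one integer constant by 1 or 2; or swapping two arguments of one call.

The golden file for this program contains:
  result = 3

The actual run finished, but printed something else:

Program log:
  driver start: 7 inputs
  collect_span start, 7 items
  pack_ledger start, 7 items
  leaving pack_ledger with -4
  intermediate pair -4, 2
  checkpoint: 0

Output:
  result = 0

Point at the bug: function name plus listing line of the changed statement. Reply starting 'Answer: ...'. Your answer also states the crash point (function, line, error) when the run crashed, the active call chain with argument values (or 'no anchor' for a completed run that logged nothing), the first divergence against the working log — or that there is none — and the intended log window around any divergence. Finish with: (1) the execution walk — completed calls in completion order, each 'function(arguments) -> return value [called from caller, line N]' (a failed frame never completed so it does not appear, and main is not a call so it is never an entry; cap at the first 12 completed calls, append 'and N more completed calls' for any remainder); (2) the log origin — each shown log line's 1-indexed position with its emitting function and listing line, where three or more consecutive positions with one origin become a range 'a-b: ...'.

Answer: the defect is in count_flags at line 2.
Core observation: Position 6 is the first bad log line: 'checkpoint: 0' should read 'level 2, partial 0'.
Call chain: main.
First divergence: position 6 — shown 'checkpoint: 0', intended 'level 2, partial 0'.
Intended log window:
  4: leaving pack_ledger with -4
  5: intermediate pair -4, 2
  6: level 2, partial 0
  7: level 1, partial 2
Execution walk:
  pack_ledger([2, 0, 7, -4, 9, 3, 2]) -> -4  [called from collect_span, line 18]
  count_flags(2, 0) -> 0  [called from collect_span, line 21]
  collect_span([2, 0, 7, -4, 9, 3, 2]) -> 0  [called from main, line 27]
Log line origins:
  1 — main, line 26
  2 — collect_span, line 17
  3 — pack_ledger, line 8
  4 — pack_ledger, line 13
  5 — collect_span, line 20
  6 — main, line 28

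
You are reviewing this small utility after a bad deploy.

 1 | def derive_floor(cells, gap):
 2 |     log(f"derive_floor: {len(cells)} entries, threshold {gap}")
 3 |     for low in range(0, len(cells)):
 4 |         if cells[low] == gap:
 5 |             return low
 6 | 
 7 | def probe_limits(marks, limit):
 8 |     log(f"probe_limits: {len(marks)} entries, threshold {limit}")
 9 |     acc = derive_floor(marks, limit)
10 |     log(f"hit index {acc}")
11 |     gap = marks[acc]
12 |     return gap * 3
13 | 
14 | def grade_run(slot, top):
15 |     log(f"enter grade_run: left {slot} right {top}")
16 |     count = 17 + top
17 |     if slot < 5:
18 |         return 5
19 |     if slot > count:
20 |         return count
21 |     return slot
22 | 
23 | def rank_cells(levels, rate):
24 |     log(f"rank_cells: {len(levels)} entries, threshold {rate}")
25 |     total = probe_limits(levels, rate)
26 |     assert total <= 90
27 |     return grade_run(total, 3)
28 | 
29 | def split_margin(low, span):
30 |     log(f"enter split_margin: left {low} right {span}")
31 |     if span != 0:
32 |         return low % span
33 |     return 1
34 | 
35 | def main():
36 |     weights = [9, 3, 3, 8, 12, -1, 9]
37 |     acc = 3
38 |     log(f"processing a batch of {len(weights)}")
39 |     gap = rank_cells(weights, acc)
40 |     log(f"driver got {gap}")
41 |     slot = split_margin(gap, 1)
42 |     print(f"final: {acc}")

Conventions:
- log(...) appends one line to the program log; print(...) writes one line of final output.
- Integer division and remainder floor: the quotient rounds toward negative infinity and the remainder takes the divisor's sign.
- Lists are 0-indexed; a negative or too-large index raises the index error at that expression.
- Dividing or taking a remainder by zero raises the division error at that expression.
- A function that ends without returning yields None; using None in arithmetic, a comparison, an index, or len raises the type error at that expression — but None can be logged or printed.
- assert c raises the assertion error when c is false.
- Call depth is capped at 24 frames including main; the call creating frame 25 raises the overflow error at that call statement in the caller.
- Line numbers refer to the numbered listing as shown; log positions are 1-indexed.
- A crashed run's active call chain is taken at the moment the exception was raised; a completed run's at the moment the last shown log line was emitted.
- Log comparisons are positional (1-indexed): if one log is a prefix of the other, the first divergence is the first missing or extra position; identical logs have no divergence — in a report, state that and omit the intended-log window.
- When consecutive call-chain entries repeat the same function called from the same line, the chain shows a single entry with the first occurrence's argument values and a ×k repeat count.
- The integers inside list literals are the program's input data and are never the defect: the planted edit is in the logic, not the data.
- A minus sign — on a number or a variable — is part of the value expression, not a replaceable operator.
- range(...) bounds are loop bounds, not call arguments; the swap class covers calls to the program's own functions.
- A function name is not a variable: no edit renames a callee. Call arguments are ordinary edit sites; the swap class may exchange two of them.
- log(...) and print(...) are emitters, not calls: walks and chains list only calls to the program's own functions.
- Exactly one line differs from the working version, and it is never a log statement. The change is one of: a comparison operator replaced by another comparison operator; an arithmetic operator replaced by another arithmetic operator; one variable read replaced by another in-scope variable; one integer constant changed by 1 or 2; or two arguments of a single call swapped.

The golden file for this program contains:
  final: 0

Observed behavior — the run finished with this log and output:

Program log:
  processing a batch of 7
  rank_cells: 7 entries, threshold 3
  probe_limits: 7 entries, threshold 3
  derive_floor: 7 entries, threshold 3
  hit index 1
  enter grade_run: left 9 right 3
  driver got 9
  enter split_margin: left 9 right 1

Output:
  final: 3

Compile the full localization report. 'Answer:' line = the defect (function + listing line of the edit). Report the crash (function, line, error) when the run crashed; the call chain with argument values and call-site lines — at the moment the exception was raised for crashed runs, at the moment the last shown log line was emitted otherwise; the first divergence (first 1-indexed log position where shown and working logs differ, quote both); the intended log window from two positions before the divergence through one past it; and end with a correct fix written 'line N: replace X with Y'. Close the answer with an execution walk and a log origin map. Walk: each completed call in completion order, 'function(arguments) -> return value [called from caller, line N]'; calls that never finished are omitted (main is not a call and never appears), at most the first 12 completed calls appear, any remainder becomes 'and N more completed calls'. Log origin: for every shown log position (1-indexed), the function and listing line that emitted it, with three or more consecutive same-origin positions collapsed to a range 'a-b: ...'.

Answer: the defect is in main at line 42.
Key observation: The logs agree in full; only the final output differs.
Call chain: main -> split_margin(9, 1) (called at line 41).
First divergence: there is none — every log position agrees.
Execution walk:
  derive_floor([9, 3, 3, 8, 12, -1, 9], 3) -> 1  [called from probe_limits, line 9]
  probe_limits([9, 3, 3, 8, 12, -1, 9], 3) -> 9  [called from rank_cells, line 25]
  grade_run(9, 3) -> 9  [called from rank_cells, line 27]
  rank_cells([9, 3, 3, 8, 12, -1, 9], 3) -> 9  [called from main, line 39]
  split_margin(9, 1) -> 0  [called from main, line 41]
Log origins:
  1 — main, line 38
  2 — rank_cells, line 24
  3 — probe_limits, line 8
  4 — derive_floor, line 2
  5 — probe_limits, line 10
  6 — grade_run, line 15
  7 — main, line 40
  8 — split_margin, line 30
A correct fix: line 42: replace `acc` with `slot`.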